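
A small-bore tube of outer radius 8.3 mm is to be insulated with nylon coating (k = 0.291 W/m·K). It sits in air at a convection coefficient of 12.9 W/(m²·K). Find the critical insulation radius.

For a cylinder r_cr = k/h = 0.291/12.9
r_cr = 22.6 mm; since the bare radius (8.3 mm) is below r_cr, adding a thin layer of insulation will *increase* heat loss.

r_cr ≈ 22.6 mm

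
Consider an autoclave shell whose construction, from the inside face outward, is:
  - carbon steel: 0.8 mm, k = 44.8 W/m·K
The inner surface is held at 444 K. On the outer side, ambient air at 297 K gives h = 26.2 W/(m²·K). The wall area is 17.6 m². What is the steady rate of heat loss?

Model the wall as resistances in series:
R_carbon steel = L/(kA) = 0.0008/(44.8×17.6) = 1.015×10^-6 K/W
R_outer film = 1/(h_o·A) = 1/(26.2×17.6) = 0.002169 K/W
R_total = 0.00217 K/W
Q = ΔT / R_total = 147 / 0.00217

Q ≈ 67800 W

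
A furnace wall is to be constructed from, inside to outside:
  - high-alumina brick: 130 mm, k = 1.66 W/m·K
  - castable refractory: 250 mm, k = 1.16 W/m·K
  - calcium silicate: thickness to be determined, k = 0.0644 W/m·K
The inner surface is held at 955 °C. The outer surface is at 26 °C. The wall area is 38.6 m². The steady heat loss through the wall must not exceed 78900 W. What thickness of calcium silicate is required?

Model the wall as resistances in series:
R_high-alumina brick = L/(kA) = 0.13/(1.66×38.6) = 0.002029 K/W
R_castable refractory = L/(kA) = 0.25/(1.16×38.6) = 0.005583 K/W
Sum of the known resistances R_other = 0.007612 K/W
Required total resistance R_tot = ΔT/Q_allow = 929/78900 = 0.01177 K/W
R_calcium silicate = R_tot − R_other = 0.004162 K/W
L = R·k·A = 0.004162×0.0644×38.6

L ≈ 10.3 mm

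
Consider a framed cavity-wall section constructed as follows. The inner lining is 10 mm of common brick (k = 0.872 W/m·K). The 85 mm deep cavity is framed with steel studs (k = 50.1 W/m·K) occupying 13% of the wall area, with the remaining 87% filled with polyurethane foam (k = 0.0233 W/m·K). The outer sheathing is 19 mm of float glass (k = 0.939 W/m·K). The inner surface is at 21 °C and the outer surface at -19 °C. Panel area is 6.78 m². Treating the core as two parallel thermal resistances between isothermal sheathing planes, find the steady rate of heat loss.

Q ≈ 6070 W

Sheathing layers in series; stud and cavity paths in parallel between them.
R_inner = 0.01/(0.872×6.78) = 0.001691 K/W
R_stud  = 0.085/(50.1×0.13×6.78) = 0.001925 K/W
R_cav   = 0.085/(0.0233×0.87×6.78) = 0.6185 K/W
1/R_core = 1/R_stud + 1/R_cav → R_core = 0.001919 K/W
R_outer = 0.019/(0.939×6.78) = 0.002984 K/W
R_total = 0.006595 K/W
Q = ΔT/R_total = 40/0.006595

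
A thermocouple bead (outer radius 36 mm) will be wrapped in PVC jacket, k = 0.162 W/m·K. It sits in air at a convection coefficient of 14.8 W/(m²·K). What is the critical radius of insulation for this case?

For a sphere r_cr = 2k/h = 2×0.162/14.8
r_cr = 21.9 mm; since the bare radius (36 mm) is above r_cr, any added insulation will reduce heat loss.

r_cr ≈ 21.9 mm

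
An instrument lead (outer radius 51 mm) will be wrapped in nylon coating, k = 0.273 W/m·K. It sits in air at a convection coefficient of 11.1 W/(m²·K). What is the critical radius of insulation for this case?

r_cr ≈ 24.6 mm

For a cylinder r_cr = k/h = 0.273/11.1
r_cr = 24.6 mm; since the bare radius (51 mm) is above r_cr, any added insulation will reduce heat loss.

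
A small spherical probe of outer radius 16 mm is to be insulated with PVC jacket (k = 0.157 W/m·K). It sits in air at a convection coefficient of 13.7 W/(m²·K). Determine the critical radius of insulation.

For a sphere r_cr = 2k/h = 2×0.157/13.7
r_cr = 22.9 mm; since the bare radius (16 mm) is below r_cr, adding a thin layer of insulation will *increase* heat loss.

r_cr ≈ 22.9 mm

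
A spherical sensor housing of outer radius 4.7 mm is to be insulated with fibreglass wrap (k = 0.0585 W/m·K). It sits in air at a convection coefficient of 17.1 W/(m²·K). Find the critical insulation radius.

r_cr ≈ 6.84 mm

For a sphere r_cr = 2k/h = 2×0.0585/17.1
r_cr = 6.84 mm; since the bare radius (4.7 mm) is below r_cr, adding a thin layer of insulation will *increase* heat loss.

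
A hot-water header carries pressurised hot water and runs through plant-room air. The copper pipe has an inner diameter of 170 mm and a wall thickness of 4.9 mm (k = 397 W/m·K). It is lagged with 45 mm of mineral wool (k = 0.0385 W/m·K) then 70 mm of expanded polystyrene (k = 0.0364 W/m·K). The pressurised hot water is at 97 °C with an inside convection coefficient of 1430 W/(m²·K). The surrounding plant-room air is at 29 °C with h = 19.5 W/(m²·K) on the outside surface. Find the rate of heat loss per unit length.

Radial resistances (cylindrical: R_cond = ln(r_o/r_i)/(2πkL), R_conv = 1/(h·2πrL)):
R_inner film = 1/(h_i·2πr₁L) = 1/(1430×2π×0.085×1) = 0.001309 K/W
R_copper pipe wall = ln(89.9/85)/(2π×397×1) = 2.247×10^-5 K/W
R_mineral wool = ln(134.9/89.9)/(2π×0.0385×1) = 1.678 K/W
R_expanded polystyrene = ln(204.9/134.9)/(2π×0.0364×1) = 1.828 K/W
R_outer film = 1/(h_o·2πr_oL) = 1/(19.5×2π×0.2049×1) = 0.03983 K/W
R_total = 3.546 K/W
Q = ΔT/R_total = 68/3.546

q′ ≈ 19.2 W/m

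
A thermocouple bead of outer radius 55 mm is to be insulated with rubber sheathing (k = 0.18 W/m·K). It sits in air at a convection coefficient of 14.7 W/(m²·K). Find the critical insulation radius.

r_cr ≈ 24.5 mm

For a sphere r_cr = 2k/h = 2×0.18/14.7
r_cr = 24.5 mm; since the bare radius (55 mm) is above r_cr, any added insulation will reduce heat loss.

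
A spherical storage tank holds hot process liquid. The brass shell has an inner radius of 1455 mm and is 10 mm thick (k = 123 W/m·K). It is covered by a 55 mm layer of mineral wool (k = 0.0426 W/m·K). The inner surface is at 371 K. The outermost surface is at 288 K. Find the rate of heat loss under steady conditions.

For a spherical shell R = (1/r₁ − 1/r₂)/(4πk); film R = 1/(h·4πr²). In series:
R_brass shell = (1/1.455 − 1/1.465)/(4π×123) = 3.035×10^-6 K/W
R_mineral wool = (1/1.465 − 1/1.52)/(4π×0.0426) = 0.04614 K/W
R_total = 0.04614 K/W
Q = ΔT/R_total = 83/0.04614

Q ≈ 1800 W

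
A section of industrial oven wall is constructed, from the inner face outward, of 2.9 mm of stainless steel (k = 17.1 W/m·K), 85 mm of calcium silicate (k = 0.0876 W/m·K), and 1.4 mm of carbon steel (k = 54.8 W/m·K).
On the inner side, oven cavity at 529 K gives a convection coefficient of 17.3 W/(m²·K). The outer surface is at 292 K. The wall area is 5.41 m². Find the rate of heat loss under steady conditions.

Q ≈ 1250 W

Thermal resistances in series:
R_inner film = 1/(h_i·A) = 1/(17.3×5.41) = 0.01068 K/W
R_stainless steel = L/(kA) = 0.0029/(17.1×5.41) = 3.135×10^-5 K/W
R_calcium silicate = L/(kA) = 0.085/(0.0876×5.41) = 0.1794 K/W
R_carbon steel = L/(kA) = 0.0014/(54.8×5.41) = 4.722×10^-6 K/W
R_total = 0.1901 K/W
Q = ΔT / R_total = 237 / 0.1901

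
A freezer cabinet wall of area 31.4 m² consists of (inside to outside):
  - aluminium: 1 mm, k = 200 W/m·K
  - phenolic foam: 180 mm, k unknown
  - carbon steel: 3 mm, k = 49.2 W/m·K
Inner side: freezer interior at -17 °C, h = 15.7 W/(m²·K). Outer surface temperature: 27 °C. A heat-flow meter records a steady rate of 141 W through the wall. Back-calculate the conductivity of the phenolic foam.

Thermal resistances in series:
R_inner film = 1/(h_i·A) = 1/(15.7×31.4) = 0.002028 K/W
R_aluminium = L/(kA) = 0.001/(200×31.4) = 1.592×10^-7 K/W
R_carbon steel = L/(kA) = 0.003/(49.2×31.4) = 1.942×10^-6 K/W
Sum of known resistances R_other = 0.002031 K/W
Total R = ΔT/Q = 44/141 = 0.3121 K/W
R_phenolic foam = R_total − R_other = 0.31 K/W
k = L/(R·A) = 0.18/(0.31×31.4)

k ≈ 0.0185 W/(m·K)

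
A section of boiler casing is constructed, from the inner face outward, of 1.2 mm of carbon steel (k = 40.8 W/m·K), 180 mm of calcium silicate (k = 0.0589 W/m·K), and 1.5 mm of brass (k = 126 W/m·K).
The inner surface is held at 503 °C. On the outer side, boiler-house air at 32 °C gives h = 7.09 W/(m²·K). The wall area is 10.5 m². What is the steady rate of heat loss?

Using the resistance-network approach (series):
R_carbon steel = L/(kA) = 0.0012/(40.8×10.5) = 2.801×10^-6 K/W
R_calcium silicate = L/(kA) = 0.18/(0.0589×10.5) = 0.2911 K/W
R_brass = L/(kA) = 0.0015/(126×10.5) = 1.134×10^-6 K/W
R_outer film = 1/(h_o·A) = 1/(7.09×10.5) = 0.01343 K/W
R_total = 0.3045 K/W
Q = ΔT / R_total = 471 / 0.3045

Q ≈ 1550 W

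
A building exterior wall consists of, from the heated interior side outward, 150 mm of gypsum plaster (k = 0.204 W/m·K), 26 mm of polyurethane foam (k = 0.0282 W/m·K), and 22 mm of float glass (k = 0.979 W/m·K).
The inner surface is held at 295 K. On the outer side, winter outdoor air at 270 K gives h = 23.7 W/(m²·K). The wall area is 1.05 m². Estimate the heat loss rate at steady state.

Thermal resistances in series:
R_gypsum plaster = L/(kA) = 0.15/(0.204×1.05) = 0.7003 K/W
R_polyurethane foam = L/(kA) = 0.026/(0.0282×1.05) = 0.8781 K/W
R_float glass = L/(kA) = 0.022/(0.979×1.05) = 0.0214 K/W
R_outer film = 1/(h_o·A) = 1/(23.7×1.05) = 0.04018 K/W
R_total = 1.64 K/W
Q = ΔT / R_total = 25 / 1.64

Q ≈ 15.2 W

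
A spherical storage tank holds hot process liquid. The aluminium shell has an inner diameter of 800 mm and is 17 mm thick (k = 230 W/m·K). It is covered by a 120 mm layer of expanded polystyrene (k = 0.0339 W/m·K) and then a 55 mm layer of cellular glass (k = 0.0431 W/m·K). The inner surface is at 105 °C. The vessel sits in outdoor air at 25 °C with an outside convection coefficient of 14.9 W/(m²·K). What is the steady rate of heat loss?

Spherical conduction: R = (1/r_in − 1/r_out)/(4πk) per layer; series-sum.
R_aluminium shell = (1/0.4 − 1/0.417)/(4π×230) = 3.526×10^-5 K/W
R_expanded polystyrene = (1/0.417 − 1/0.537)/(4π×0.0339) = 1.258 K/W
R_cellular glass = (1/0.537 − 1/0.592)/(4π×0.0431) = 0.3194 K/W
R_outer film = 1/(h·4πr_o²) = 1/(14.9×4π×0.592²) = 0.01524 K/W
R_total = 1.593 K/W
Q = ΔT/R_total = 80/1.593

Q ≈ 50.2 W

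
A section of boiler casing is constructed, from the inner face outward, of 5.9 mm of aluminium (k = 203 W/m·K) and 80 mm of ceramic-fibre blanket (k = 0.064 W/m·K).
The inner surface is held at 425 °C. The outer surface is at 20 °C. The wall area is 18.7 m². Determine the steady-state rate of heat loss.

Using the resistance-network approach (series):
R_aluminium = L/(kA) = 0.0059/(203×18.7) = 1.554×10^-6 K/W
R_ceramic-fibre blanket = L/(kA) = 0.08/(0.064×18.7) = 0.06684 K/W
R_total = 0.06685 K/W
Q = ΔT / R_total = 405 / 0.06685

Q ≈ 6060 W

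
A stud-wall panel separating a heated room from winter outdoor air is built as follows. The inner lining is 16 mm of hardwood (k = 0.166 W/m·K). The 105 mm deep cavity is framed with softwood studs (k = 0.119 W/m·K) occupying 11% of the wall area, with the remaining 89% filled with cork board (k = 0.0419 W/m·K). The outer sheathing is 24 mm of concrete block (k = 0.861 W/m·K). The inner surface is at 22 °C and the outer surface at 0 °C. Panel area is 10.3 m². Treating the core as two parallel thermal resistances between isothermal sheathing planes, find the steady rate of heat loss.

Sheathing layers in series; stud and cavity paths in parallel between them.
R_inner = 0.016/(0.166×10.3) = 0.009358 K/W
R_stud  = 0.105/(0.119×0.11×10.3) = 0.7788 K/W
R_cav   = 0.105/(0.0419×0.89×10.3) = 0.2734 K/W
1/R_core = 1/R_stud + 1/R_cav → R_core = 0.2023 K/W
R_outer = 0.024/(0.861×10.3) = 0.002706 K/W
R_total = 0.2144 K/W
Q = ΔT/R_total = 22/0.2144

Q ≈ 103 W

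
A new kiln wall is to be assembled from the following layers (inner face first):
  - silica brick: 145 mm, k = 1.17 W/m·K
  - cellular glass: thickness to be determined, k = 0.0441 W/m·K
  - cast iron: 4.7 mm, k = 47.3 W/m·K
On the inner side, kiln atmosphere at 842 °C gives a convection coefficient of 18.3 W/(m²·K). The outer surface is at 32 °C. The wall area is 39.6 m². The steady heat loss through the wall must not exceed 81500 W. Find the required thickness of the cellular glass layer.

Using the resistance-network approach (series):
R_inner film = 1/(h_i·A) = 1/(18.3×39.6) = 0.00138 K/W
R_silica brick = L/(kA) = 0.145/(1.17×39.6) = 0.00313 K/W
R_cast iron = L/(kA) = 0.0047/(47.3×39.6) = 2.509×10^-6 K/W
Sum of the known resistances R_other = 0.004512 K/W
Required total resistance R_tot = ΔT/Q_allow = 810/81500 = 0.009939 K/W
R_cellular glass = R_tot − R_other = 0.005427 K/W
L = R·k·A = 0.005427×0.0441×39.6

L ≈ 9.48 mm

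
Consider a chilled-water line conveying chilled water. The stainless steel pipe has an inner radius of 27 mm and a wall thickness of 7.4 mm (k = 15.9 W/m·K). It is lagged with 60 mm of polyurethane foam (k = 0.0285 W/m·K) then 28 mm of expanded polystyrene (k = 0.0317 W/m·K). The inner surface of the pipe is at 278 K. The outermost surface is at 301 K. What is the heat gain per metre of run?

Per-layer cylindrical resistances, series-summed:
R_stainless steel pipe wall = ln(34.4/27)/(2π×15.9×1) = 0.002425 K/W
R_polyurethane foam = ln(94.4/34.4)/(2π×0.0285×1) = 5.637 K/W
R_expanded polystyrene = ln(122.4/94.4)/(2π×0.0317×1) = 1.304 K/W
R_total = 6.944 K/W
Q = ΔT/R_total = 23/6.944

q′ ≈ 3.31 W/m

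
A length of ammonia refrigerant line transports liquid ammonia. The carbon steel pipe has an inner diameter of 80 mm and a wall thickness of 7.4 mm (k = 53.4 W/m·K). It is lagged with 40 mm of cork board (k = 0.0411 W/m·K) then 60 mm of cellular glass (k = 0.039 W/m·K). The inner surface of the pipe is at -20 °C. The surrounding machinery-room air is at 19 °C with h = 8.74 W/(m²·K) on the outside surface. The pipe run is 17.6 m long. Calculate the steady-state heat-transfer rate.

Q ≈ 148 W

Treating each annulus and film as a series resistance:
R_carbon steel pipe wall = ln(47.4/40)/(2π×53.4×17.6) = 2.874×10^-5 K/W
R_cork board = ln(87.4/47.4)/(2π×0.0411×17.6) = 0.1346 K/W
R_cellular glass = ln(147.4/87.4)/(2π×0.039×17.6) = 0.1212 K/W
R_outer film = 1/(h_o·2πr_oL) = 1/(8.74×2π×0.1474×17.6) = 0.007019 K/W
R_total = 0.2629 K/W
Q = ΔT/R_total = 39/0.2629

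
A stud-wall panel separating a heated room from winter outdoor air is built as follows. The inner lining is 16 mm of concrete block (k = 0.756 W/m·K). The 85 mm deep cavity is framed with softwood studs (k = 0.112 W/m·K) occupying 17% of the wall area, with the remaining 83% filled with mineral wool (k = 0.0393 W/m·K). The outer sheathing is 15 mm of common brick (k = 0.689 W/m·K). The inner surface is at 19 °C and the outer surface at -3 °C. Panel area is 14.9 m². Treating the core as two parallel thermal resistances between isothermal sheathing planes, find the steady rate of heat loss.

Q ≈ 194 W

Sheathing layers in series; stud and cavity paths in parallel between them.
R_inner = 0.016/(0.756×14.9) = 0.00142 K/W
R_stud  = 0.085/(0.112×0.17×14.9) = 0.2996 K/W
R_cav   = 0.085/(0.0393×0.83×14.9) = 0.1749 K/W
1/R_core = 1/R_stud + 1/R_cav → R_core = 0.1104 K/W
R_outer = 0.015/(0.689×14.9) = 0.001461 K/W
R_total = 0.1133 K/W
Q = ΔT/R_total = 22/0.1133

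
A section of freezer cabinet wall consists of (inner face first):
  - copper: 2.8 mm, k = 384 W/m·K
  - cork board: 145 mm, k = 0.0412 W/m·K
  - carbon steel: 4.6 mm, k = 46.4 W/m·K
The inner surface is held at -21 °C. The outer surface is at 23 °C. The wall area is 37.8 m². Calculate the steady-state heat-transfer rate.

Treating each layer as a thermal resistance in series:
R_copper = L/(kA) = 0.0028/(384×37.8) = 1.929×10^-7 K/W
R_cork board = L/(kA) = 0.145/(0.0412×37.8) = 0.09311 K/W
R_carbon steel = L/(kA) = 0.0046/(46.4×37.8) = 2.623×10^-6 K/W
R_total = 0.09311 K/W
Q = ΔT / R_total = 44 / 0.09311

Q ≈ 473 W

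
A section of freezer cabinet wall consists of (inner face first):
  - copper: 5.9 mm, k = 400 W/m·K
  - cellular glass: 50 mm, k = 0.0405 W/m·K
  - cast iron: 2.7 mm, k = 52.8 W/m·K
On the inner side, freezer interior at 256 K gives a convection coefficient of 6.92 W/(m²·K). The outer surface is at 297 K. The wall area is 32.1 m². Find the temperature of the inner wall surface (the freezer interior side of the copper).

T ≈ 260 K

Using the resistance-network approach (series):
R_inner film = 1/(h_i·A) = 1/(6.92×32.1) = 0.004502 K/W
R_copper = L/(kA) = 0.0059/(400×32.1) = 4.595×10^-7 K/W
R_cellular glass = L/(kA) = 0.05/(0.0405×32.1) = 0.03846 K/W
R_cast iron = L/(kA) = 0.0027/(52.8×32.1) = 1.593×10^-6 K/W
R_total = 0.04296 K/W;  Q = ΔT/R_total = 41/0.04296 = 954.3 W
T_interface = T_inner + Q·ΣR(inner→interface) = 256 + 954×0.004502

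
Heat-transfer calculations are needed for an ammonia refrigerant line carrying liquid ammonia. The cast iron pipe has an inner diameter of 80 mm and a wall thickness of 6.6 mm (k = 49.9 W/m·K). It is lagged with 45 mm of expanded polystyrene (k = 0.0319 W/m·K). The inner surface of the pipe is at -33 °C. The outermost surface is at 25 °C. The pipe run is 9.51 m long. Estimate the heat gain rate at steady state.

Q ≈ 164 W

Radial resistances (cylindrical: R_cond = ln(r_o/r_i)/(2πkL), R_conv = 1/(h·2πrL)):
R_cast iron pipe wall = ln(46.6/40)/(2π×49.9×9.51) = 5.122×10^-5 K/W
R_expanded polystyrene = ln(91.6/46.6)/(2π×0.0319×9.51) = 0.3546 K/W
R_total = 0.3546 K/W
Q = ΔT/R_total = 58/0.3546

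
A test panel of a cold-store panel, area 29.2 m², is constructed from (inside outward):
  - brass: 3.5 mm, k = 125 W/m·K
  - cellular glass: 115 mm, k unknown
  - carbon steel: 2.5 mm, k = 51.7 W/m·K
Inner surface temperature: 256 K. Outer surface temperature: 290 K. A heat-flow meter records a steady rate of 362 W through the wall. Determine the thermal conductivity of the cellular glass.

Model the wall as resistances in series:
R_brass = L/(kA) = 0.0035/(125×29.2) = 9.589×10^-7 K/W
R_carbon steel = L/(kA) = 0.0025/(51.7×29.2) = 1.656×10^-6 K/W
Sum of known resistances R_other = 2.615×10^-6 K/W
Total R = ΔT/Q = 34/362 = 0.09392 K/W
R_cellular glass = R_total − R_other = 0.09392 K/W
k = L/(R·A) = 0.115/(0.09392×29.2)

k ≈ 0.0419 W/(m·K)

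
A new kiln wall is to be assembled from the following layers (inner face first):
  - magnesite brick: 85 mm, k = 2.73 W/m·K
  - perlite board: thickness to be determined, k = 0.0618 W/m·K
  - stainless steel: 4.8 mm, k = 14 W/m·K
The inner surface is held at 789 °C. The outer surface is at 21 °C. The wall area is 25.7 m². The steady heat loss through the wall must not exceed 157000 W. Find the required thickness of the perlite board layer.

L ≈ 5.82 mm

Using the resistance-network approach (series):
R_magnesite brick = L/(kA) = 0.085/(2.73×25.7) = 0.001211 K/W
R_stainless steel = L/(kA) = 0.0048/(14×25.7) = 1.334×10^-5 K/W
Sum of the known resistances R_other = 0.001225 K/W
Required total resistance R_tot = ΔT/Q_allow = 768/157000 = 0.004892 K/W
R_perlite board = R_tot − R_other = 0.003667 K/W
L = R·k·A = 0.003667×0.0618×25.7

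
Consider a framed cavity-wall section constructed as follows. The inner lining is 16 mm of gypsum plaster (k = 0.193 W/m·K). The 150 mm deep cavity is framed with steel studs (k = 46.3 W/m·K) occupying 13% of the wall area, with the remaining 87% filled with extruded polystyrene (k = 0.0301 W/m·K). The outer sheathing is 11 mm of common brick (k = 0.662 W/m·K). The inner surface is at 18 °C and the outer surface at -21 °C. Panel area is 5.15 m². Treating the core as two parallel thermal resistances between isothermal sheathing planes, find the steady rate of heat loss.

Sheathing layers in series; stud and cavity paths in parallel between them.
R_inner = 0.016/(0.193×5.15) = 0.0161 K/W
R_stud  = 0.15/(46.3×0.13×5.15) = 0.004839 K/W
R_cav   = 0.15/(0.0301×0.87×5.15) = 1.112 K/W
1/R_core = 1/R_stud + 1/R_cav → R_core = 0.004818 K/W
R_outer = 0.011/(0.662×5.15) = 0.003226 K/W
R_total = 0.02414 K/W
Q = ΔT/R_total = 39/0.02414

Q ≈ 1620 W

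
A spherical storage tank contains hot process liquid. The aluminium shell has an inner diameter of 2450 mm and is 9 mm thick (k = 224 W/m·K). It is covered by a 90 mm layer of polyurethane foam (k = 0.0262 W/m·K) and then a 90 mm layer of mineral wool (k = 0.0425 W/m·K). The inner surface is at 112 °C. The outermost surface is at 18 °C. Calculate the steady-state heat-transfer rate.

Q ≈ 365 W

For a spherical shell R = (1/r₁ − 1/r₂)/(4πk); film R = 1/(h·4πr²). In series:
R_aluminium shell = (1/1.225 − 1/1.234)/(4π×224) = 2.115×10^-6 K/W
R_polyurethane foam = (1/1.234 − 1/1.324)/(4π×0.0262) = 0.1673 K/W
R_mineral wool = (1/1.324 − 1/1.414)/(4π×0.0425) = 0.09001 K/W
R_total = 0.2573 K/W
Q = ΔT/R_total = 94/0.2573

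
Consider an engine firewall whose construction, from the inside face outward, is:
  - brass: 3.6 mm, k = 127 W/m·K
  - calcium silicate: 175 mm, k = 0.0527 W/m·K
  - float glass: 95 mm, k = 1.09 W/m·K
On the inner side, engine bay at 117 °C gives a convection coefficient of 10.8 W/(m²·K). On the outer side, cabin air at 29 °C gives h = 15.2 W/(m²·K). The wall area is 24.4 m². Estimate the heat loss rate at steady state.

Model the wall as resistances in series:
R_inner film = 1/(h_i·A) = 1/(10.8×24.4) = 0.003795 K/W
R_brass = L/(kA) = 0.0036/(127×24.4) = 1.162×10^-6 K/W
R_calcium silicate = L/(kA) = 0.175/(0.0527×24.4) = 0.1361 K/W
R_float glass = L/(kA) = 0.095/(1.09×24.4) = 0.003572 K/W
R_outer film = 1/(h_o·A) = 1/(15.2×24.4) = 0.002696 K/W
R_total = 0.1462 K/W
Q = ΔT / R_total = 88 / 0.1462

Q ≈ 602 W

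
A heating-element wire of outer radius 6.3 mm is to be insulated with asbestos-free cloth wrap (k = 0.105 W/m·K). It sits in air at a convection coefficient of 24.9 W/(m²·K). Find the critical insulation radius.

r_cr ≈ 4.22 mm

For a cylinder r_cr = k/h = 0.105/24.9
r_cr = 4.22 mm; since the bare radius (6.3 mm) is above r_cr, any added insulation will reduce heat loss.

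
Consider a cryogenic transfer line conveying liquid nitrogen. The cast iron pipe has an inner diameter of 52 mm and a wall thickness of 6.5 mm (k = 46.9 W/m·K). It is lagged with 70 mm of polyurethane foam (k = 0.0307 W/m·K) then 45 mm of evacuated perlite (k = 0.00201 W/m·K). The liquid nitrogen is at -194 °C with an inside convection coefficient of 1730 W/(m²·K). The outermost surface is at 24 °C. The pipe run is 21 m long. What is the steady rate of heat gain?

Q ≈ 132 W

Radial resistances (cylindrical: R_cond = ln(r_o/r_i)/(2πkL), R_conv = 1/(h·2πrL)):
R_inner film = 1/(h_i·2πr₁L) = 1/(1730×2π×0.026×21) = 1.685×10^-4 K/W
R_cast iron pipe wall = ln(32.5/26)/(2π×46.9×21) = 3.606×10^-5 K/W
R_polyurethane foam = ln(102.5/32.5)/(2π×0.0307×21) = 0.2836 K/W
R_evacuated perlite = ln(147.5/102.5)/(2π×0.00201×21) = 1.372 K/W
R_total = 1.656 K/W
Q = ΔT/R_total = 218/1.656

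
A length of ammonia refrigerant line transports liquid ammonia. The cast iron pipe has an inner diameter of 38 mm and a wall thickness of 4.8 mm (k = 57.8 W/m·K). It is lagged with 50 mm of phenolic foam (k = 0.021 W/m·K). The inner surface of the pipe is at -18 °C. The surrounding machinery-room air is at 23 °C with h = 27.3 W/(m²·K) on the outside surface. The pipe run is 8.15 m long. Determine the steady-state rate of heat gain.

Q ≈ 38.6 W

For a radial system each layer contributes R = ln(r_out/r_in)/(2πkL); films add R = 1/(hA).
R_cast iron pipe wall = ln(23.8/19)/(2π×57.8×8.15) = 7.61×10^-5 K/W
R_phenolic foam = ln(73.8/23.8)/(2π×0.021×8.15) = 1.052 K/W
R_outer film = 1/(h_o·2πr_oL) = 1/(27.3×2π×0.0738×8.15) = 0.009693 K/W
R_total = 1.062 K/W
Q = ΔT/R_total = 41/1.062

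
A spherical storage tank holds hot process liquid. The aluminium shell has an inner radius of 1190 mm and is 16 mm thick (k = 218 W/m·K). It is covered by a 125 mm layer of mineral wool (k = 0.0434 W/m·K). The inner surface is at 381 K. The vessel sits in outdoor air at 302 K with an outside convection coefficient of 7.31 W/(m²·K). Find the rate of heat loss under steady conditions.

For a spherical shell R = (1/r₁ − 1/r₂)/(4πk); film R = 1/(h·4πr²). In series:
R_aluminium shell = (1/1.19 − 1/1.206)/(4π×218) = 4.07×10^-6 K/W
R_mineral wool = (1/1.206 − 1/1.331)/(4π×0.0434) = 0.1428 K/W
R_outer film = 1/(h·4πr_o²) = 1/(7.31×4π×1.331²) = 0.006145 K/W
R_total = 0.1489 K/W
Q = ΔT/R_total = 79/0.1489

Q ≈ 530 W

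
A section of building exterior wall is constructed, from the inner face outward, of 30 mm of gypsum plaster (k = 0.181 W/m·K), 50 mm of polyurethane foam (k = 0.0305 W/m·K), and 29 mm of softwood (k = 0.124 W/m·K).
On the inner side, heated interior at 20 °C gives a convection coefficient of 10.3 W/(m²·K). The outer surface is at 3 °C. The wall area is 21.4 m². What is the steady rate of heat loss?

Using the resistance-network approach (series):
R_inner film = 1/(h_i·A) = 1/(10.3×21.4) = 0.004537 K/W
R_gypsum plaster = L/(kA) = 0.03/(0.181×21.4) = 0.007745 K/W
R_polyurethane foam = L/(kA) = 0.05/(0.0305×21.4) = 0.0766 K/W
R_softwood = L/(kA) = 0.029/(0.124×21.4) = 0.01093 K/W
R_total = 0.09982 K/W
Q = ΔT / R_total = 17 / 0.09982

Q ≈ 170 W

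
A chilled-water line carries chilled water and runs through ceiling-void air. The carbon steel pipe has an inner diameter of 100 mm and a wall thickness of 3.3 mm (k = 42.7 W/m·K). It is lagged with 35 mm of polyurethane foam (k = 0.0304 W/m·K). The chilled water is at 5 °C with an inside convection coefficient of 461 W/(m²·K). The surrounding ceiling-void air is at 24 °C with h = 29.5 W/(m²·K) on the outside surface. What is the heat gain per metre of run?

Per-layer cylindrical resistances, series-summed:
R_inner film = 1/(h_i·2πr₁L) = 1/(461×2π×0.05×1) = 0.006905 K/W
R_carbon steel pipe wall = ln(53.3/50)/(2π×42.7×1) = 2.382×10^-4 K/W
R_polyurethane foam = ln(88.3/53.3)/(2π×0.0304×1) = 2.643 K/W
R_outer film = 1/(h_o·2πr_oL) = 1/(29.5×2π×0.0883×1) = 0.0611 K/W
R_total = 2.711 K/W
Q = ΔT/R_total = 19/2.711

q′ ≈ 7.01 W/m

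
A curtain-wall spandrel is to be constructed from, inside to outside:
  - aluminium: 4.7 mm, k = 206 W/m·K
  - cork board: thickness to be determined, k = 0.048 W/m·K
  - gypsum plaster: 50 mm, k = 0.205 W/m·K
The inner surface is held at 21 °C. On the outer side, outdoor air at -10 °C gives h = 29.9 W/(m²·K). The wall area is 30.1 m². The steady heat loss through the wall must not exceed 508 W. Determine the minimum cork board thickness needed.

Using the resistance-network approach (series):
R_aluminium = L/(kA) = 0.0047/(206×30.1) = 7.58×10^-7 K/W
R_gypsum plaster = L/(kA) = 0.05/(0.205×30.1) = 0.008103 K/W
R_outer film = 1/(h_o·A) = 1/(29.9×30.1) = 0.001111 K/W
Sum of the known resistances R_other = 0.009215 K/W
Required total resistance R_tot = ΔT/Q_allow = 31/508 = 0.06102 K/W
R_cork board = R_tot − R_other = 0.05181 K/W
L = R·k·A = 0.05181×0.048×30.1

L ≈ 74.9 mm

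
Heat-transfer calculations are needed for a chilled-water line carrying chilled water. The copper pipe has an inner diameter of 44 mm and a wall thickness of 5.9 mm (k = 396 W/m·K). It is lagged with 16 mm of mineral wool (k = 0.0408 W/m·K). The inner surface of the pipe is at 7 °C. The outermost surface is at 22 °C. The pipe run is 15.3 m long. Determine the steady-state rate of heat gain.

Q ≈ 130 W

Cylindrical conduction, so R = ln(r₂/r₁)/(2πkL) per layer, in series:
R_copper pipe wall = ln(27.9/22)/(2π×396×15.3) = 6.241×10^-6 K/W
R_mineral wool = ln(43.9/27.9)/(2π×0.0408×15.3) = 0.1156 K/W
R_total = 0.1156 K/W
Q = ΔT/R_total = 15/0.1156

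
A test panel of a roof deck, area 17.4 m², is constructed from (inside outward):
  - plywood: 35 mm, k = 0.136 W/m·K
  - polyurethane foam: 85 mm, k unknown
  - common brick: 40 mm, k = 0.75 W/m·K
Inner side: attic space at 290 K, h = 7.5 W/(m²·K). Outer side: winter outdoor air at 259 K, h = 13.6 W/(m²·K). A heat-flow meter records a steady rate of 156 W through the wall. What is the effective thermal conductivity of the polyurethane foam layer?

k ≈ 0.0289 W/(m·K)

Series thermal resistances:
R_inner film = 1/(h_i·A) = 1/(7.5×17.4) = 0.007663 K/W
R_plywood = L/(kA) = 0.035/(0.136×17.4) = 0.01479 K/W
R_common brick = L/(kA) = 0.04/(0.75×17.4) = 0.003065 K/W
R_outer film = 1/(h_o·A) = 1/(13.6×17.4) = 0.004226 K/W
Sum of known resistances R_other = 0.02974 K/W
Total R = ΔT/Q = 31/156 = 0.1987 K/W
R_polyurethane foam = R_total − R_other = 0.169 K/W
k = L/(R·A) = 0.085/(0.169×17.4)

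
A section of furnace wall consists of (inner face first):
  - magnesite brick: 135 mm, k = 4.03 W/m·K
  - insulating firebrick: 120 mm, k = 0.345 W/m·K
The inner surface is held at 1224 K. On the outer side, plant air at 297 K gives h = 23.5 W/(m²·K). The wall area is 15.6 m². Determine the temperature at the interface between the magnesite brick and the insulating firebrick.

Series thermal resistances:
R_magnesite brick = L/(kA) = 0.135/(4.03×15.6) = 0.002147 K/W
R_insulating firebrick = L/(kA) = 0.12/(0.345×15.6) = 0.0223 K/W
R_outer film = 1/(h_o·A) = 1/(23.5×15.6) = 0.002728 K/W
R_total = 0.02717 K/W;  Q = ΔT/R_total = 927/0.02717 = 34120 W
T_interface = T_inner − Q·ΣR(inner→interface) = 1224 − 34100×0.002147

T ≈ 1150 K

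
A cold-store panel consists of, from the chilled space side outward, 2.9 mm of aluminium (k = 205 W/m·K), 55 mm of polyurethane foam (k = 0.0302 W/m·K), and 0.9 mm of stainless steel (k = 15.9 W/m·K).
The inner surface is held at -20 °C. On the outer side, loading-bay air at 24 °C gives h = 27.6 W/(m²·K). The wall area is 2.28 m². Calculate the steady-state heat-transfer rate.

Series thermal resistances:
R_aluminium = L/(kA) = 0.0029/(205×2.28) = 6.205×10^-6 K/W
R_polyurethane foam = L/(kA) = 0.055/(0.0302×2.28) = 0.7988 K/W
R_stainless steel = L/(kA) = 0.0009/(15.9×2.28) = 2.483×10^-5 K/W
R_outer film = 1/(h_o·A) = 1/(27.6×2.28) = 0.01589 K/W
R_total = 0.8147 K/W
Q = ΔT / R_total = 44 / 0.8147

Q ≈ 54 W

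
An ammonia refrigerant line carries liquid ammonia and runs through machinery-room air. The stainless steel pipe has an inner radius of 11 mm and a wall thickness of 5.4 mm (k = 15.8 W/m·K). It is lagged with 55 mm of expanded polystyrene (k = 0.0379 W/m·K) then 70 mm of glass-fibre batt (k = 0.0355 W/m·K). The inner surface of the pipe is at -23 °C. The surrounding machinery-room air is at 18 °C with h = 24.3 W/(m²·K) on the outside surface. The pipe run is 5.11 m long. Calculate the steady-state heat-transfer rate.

Treating each annulus and film as a series resistance:
R_stainless steel pipe wall = ln(16.4/11)/(2π×15.8×5.11) = 7.873×10^-4 K/W
R_expanded polystyrene = ln(71.4/16.4)/(2π×0.0379×5.11) = 1.209 K/W
R_glass-fibre batt = ln(141.4/71.4)/(2π×0.0355×5.11) = 0.5995 K/W
R_outer film = 1/(h_o·2πr_oL) = 1/(24.3×2π×0.1414×5.11) = 0.009064 K/W
R_total = 1.818 K/W
Q = ΔT/R_total = 41/1.818

Q ≈ 22.5 W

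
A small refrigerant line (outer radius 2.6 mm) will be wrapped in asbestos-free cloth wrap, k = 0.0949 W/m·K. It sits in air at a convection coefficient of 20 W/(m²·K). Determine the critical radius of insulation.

For a cylinder r_cr = k/h = 0.0949/20
r_cr = 4.75 mm; since the bare radius (2.6 mm) is below r_cr, adding a thin layer of insulation will *increase* heat loss.

r_cr ≈ 4.75 mm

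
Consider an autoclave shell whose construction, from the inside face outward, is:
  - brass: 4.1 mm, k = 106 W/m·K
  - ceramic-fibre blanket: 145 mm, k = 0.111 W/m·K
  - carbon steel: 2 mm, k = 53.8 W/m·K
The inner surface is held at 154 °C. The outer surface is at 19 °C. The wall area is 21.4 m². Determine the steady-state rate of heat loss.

Series thermal resistances:
R_brass = L/(kA) = 0.0041/(106×21.4) = 1.807×10^-6 K/W
R_ceramic-fibre blanket = L/(kA) = 0.145/(0.111×21.4) = 0.06104 K/W
R_carbon steel = L/(kA) = 0.002/(53.8×21.4) = 1.737×10^-6 K/W
R_total = 0.06105 K/W
Q = ΔT / R_total = 135 / 0.06105

Q ≈ 2210 W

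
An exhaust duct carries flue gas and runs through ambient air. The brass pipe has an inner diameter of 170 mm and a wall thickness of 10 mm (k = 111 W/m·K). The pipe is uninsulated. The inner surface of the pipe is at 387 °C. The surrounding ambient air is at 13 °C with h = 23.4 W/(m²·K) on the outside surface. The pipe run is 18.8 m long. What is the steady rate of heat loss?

Per-layer cylindrical resistances, series-summed:
R_brass pipe wall = ln(95/85)/(2π×111×18.8) = 8.483×10^-6 K/W
R_outer film = 1/(h_o·2πr_oL) = 1/(23.4×2π×0.095×18.8) = 0.003808 K/W
R_total = 0.003817 K/W
Q = ΔT/R_total = 374/0.003817

Q ≈ 98000 W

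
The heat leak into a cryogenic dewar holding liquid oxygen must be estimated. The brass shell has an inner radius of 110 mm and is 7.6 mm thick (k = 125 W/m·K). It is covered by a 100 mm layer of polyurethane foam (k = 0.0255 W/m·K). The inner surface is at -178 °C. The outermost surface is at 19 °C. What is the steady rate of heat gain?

Radial (spherical) resistances in series:
R_brass shell = (1/0.11 − 1/0.1176)/(4π×125) = 3.74×10^-4 K/W
R_polyurethane foam = (1/0.1176 − 1/0.2176)/(4π×0.0255) = 12.2 K/W
R_total = 12.2 K/W
Q = ΔT/R_total = 197/12.2

Q ≈ 16.2 W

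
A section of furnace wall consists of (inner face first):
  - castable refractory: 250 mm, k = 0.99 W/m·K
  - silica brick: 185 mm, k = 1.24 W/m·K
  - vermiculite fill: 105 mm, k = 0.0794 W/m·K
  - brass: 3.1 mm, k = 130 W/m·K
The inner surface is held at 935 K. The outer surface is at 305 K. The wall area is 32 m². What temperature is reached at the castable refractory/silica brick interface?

T ≈ 843 K

Treating each layer as a thermal resistance in series:
R_castable refractory = L/(kA) = 0.25/(0.99×32) = 0.007891 K/W
R_silica brick = L/(kA) = 0.185/(1.24×32) = 0.004662 K/W
R_vermiculite fill = L/(kA) = 0.105/(0.0794×32) = 0.04133 K/W
R_brass = L/(kA) = 0.0031/(130×32) = 7.452×10^-7 K/W
R_total = 0.05388 K/W;  Q = ΔT/R_total = 630/0.05388 = 11690 W
T_interface = T_inner − Q·ΣR(inner→interface) = 935 − 11700×0.007891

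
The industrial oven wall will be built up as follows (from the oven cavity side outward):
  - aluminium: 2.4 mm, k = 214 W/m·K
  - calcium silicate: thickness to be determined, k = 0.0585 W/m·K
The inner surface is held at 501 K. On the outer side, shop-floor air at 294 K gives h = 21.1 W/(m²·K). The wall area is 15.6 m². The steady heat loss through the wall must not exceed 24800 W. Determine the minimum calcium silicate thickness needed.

L ≈ 4.84 mm

Thermal resistances in series:
R_aluminium = L/(kA) = 0.0024/(214×15.6) = 7.189×10^-7 K/W
R_outer film = 1/(h_o·A) = 1/(21.1×15.6) = 0.003038 K/W
Sum of the known resistances R_other = 0.003039 K/W
Required total resistance R_tot = ΔT/Q_allow = 207/24800 = 0.008347 K/W
R_calcium silicate = R_tot − R_other = 0.005308 K/W
L = R·k·A = 0.005308×0.0585×15.6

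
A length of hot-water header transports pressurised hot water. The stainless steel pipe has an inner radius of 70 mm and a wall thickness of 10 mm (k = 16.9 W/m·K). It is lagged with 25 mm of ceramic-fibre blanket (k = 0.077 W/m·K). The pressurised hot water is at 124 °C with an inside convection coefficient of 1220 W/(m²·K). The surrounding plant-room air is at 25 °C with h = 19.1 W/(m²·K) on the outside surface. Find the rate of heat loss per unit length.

Cylindrical conduction, so R = ln(r₂/r₁)/(2πkL) per layer, in series:
R_inner film = 1/(h_i·2πr₁L) = 1/(1220×2π×0.07×1) = 0.001864 K/W
R_stainless steel pipe wall = ln(80/70)/(2π×16.9×1) = 0.001258 K/W
R_ceramic-fibre blanket = ln(105/80)/(2π×0.077×1) = 0.5621 K/W
R_outer film = 1/(h_o·2πr_oL) = 1/(19.1×2π×0.105×1) = 0.07936 K/W
R_total = 0.6446 K/W
Q = ΔT/R_total = 99/0.6446

q′ ≈ 154 W/m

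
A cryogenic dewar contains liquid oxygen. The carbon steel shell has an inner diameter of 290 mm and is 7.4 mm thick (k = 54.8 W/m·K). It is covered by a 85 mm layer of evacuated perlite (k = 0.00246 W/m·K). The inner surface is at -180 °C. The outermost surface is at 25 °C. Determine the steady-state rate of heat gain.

Q ≈ 2.7 W

Each spherical layer contributes R = (1/r_i − 1/r_o)/(4πk):
R_carbon steel shell = (1/0.145 − 1/0.1524)/(4π×54.8) = 4.863×10^-4 K/W
R_evacuated perlite = (1/0.1524 − 1/0.2374)/(4π×0.00246) = 76 K/W
R_total = 76 K/W
Q = ΔT/R_total = 205/76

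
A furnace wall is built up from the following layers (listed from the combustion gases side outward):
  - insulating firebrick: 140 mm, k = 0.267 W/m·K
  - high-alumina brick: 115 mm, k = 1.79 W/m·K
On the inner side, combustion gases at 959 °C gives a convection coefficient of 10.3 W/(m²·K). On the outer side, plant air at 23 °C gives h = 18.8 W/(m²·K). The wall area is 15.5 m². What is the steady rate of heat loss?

Treating each layer as a thermal resistance in series:
R_inner film = 1/(h_i·A) = 1/(10.3×15.5) = 0.006264 K/W
R_insulating firebrick = L/(kA) = 0.14/(0.267×15.5) = 0.03383 K/W
R_high-alumina brick = L/(kA) = 0.115/(1.79×15.5) = 0.004145 K/W
R_outer film = 1/(h_o·A) = 1/(18.8×15.5) = 0.003432 K/W
R_total = 0.04767 K/W
Q = ΔT / R_total = 936 / 0.04767

Q ≈ 19600 W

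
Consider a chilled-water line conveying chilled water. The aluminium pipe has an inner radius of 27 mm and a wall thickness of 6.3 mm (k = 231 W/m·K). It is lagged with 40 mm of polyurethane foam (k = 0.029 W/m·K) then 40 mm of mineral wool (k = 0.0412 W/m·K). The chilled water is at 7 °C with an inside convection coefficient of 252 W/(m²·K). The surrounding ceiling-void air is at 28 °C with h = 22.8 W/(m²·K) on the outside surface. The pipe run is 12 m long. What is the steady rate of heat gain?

Q ≈ 41.3 W

Cylindrical conduction, so R = ln(r₂/r₁)/(2πkL) per layer, in series:
R_inner film = 1/(h_i·2πr₁L) = 1/(252×2π×0.027×12) = 0.001949 K/W
R_aluminium pipe wall = ln(33.3/27)/(2π×231×12) = 1.204×10^-5 K/W
R_polyurethane foam = ln(73.3/33.3)/(2π×0.029×12) = 0.3608 K/W
R_mineral wool = ln(113.3/73.3)/(2π×0.0412×12) = 0.1402 K/W
R_outer film = 1/(h_o·2πr_oL) = 1/(22.8×2π×0.1133×12) = 0.005134 K/W
R_total = 0.5081 K/W
Q = ΔT/R_total = 21/0.5081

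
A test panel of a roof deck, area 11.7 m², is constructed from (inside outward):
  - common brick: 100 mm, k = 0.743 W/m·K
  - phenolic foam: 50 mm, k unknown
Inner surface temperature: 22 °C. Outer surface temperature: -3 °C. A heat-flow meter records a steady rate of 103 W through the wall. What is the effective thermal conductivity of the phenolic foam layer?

k ≈ 0.0185 W/(m·K)

Thermal resistances in series:
R_common brick = L/(kA) = 0.1/(0.743×11.7) = 0.0115 K/W
Sum of known resistances R_other = 0.0115 K/W
Total R = ΔT/Q = 25/103 = 0.2427 K/W
R_phenolic foam = R_total − R_other = 0.2312 K/W
k = L/(R·A) = 0.05/(0.2312×11.7)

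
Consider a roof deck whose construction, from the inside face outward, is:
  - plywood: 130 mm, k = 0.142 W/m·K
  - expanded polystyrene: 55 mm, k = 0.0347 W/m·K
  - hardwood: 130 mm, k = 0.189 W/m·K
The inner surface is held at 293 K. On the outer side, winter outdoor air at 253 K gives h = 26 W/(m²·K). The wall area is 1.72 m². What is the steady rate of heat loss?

Series thermal resistances:
R_plywood = L/(kA) = 0.13/(0.142×1.72) = 0.5323 K/W
R_expanded polystyrene = L/(kA) = 0.055/(0.0347×1.72) = 0.9215 K/W
R_hardwood = L/(kA) = 0.13/(0.189×1.72) = 0.3999 K/W
R_outer film = 1/(h_o·A) = 1/(26×1.72) = 0.02236 K/W
R_total = 1.876 K/W
Q = ΔT / R_total = 40 / 1.876

Q ≈ 21.3 W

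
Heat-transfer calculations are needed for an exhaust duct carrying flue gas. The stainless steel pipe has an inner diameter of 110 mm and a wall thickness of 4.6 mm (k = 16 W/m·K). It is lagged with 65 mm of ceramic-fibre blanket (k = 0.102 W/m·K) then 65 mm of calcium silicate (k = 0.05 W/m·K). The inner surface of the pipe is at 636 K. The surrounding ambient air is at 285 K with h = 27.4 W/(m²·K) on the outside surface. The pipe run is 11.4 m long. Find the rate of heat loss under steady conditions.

Radial resistances (cylindrical: R_cond = ln(r_o/r_i)/(2πkL), R_conv = 1/(h·2πrL)):
R_stainless steel pipe wall = ln(59.6/55)/(2π×16×11.4) = 7.009×10^-5 K/W
R_ceramic-fibre blanket = ln(124.6/59.6)/(2π×0.102×11.4) = 0.1009 K/W
R_calcium silicate = ln(189.6/124.6)/(2π×0.05×11.4) = 0.1172 K/W
R_outer film = 1/(h_o·2πr_oL) = 1/(27.4×2π×0.1896×11.4) = 0.002687 K/W
R_total = 0.2209 K/W
Q = ΔT/R_total = 351/0.2209

Q ≈ 1590 W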